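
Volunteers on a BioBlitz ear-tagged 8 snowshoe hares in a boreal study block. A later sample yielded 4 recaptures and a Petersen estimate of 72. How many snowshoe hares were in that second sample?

C = 36

From N = M·C/R: C = N·R / M = 72·4 / 8 = 288 / 8 = 36.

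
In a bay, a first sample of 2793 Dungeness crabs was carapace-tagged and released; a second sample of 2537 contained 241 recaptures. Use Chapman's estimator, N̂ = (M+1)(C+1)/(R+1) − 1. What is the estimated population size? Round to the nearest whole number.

N ≈ 29,301

N̂ = (2793+1)(2537+1)/(241+1) − 1 = 2794·2538/242 − 1
= 7091172/242 − 1 ≈ 29302.4 − 1 ≈ 29301.4 → 29301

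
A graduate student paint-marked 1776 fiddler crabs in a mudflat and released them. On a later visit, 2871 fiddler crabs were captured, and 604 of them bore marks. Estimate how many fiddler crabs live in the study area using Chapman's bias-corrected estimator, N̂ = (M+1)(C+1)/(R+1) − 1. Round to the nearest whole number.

N̂ = (1776+1)(2871+1)/(604+1) − 1 = 1777·2872/605 − 1
= 5103544/605 − 1 ≈ 8435.6 − 1 ≈ 8434.6 → 8435

N ≈ 8435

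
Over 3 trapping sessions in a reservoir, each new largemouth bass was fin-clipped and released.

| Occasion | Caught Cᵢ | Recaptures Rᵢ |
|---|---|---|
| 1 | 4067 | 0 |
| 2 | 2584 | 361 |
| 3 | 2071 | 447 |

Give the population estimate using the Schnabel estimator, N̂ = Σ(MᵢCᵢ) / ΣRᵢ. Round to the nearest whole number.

N ≈ 29,128

Marked at large before each occasion: Mᵢ = Σⱼ<ᵢ (Cⱼ − Rⱼ) → M1=0, M2=4067, M3=6290
Σ MᵢCᵢ = 0·4067 + 4067·2584 + 6290·2071 = 0 + 10509128 + 13026590 = 23535718
Σ Rᵢ = 0 + 361 + 447 = 808
N̂ = 23535718 / 808 ≈ 29128.4 → 29128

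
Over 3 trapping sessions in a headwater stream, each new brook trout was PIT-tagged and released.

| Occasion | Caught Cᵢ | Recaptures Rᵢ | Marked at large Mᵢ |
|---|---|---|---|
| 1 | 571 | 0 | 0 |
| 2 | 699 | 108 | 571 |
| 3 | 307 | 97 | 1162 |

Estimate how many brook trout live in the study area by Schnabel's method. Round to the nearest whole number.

N ≈ 3687

Σ MᵢCᵢ = 0·571 + 571·699 + 1162·307 = 0 + 399129 + 356734 = 755863
Σ Rᵢ = 0 + 108 + 97 = 205
N̂ = 755863 / 205 ≈ 3687.1 → 3687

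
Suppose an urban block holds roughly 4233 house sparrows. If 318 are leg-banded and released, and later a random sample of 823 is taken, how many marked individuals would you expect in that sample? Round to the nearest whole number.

Expected recaptures E[R] = M·C / N.
E[R] = 318 × 823 / 4233 = 261714 / 4233 ≈ 61.8 → 62

expected recaptures ≈ 62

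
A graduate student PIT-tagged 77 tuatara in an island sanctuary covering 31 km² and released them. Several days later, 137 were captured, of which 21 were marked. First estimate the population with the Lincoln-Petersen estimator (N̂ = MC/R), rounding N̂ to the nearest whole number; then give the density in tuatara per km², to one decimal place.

N̂ = 77·137/21 = 10549/21 ≈ 502.3 → 502
Density = N̂ / area = 502 / 31 ≈ 16.19 → 16.2 per km²

density ≈ 16.2 tuatara per km²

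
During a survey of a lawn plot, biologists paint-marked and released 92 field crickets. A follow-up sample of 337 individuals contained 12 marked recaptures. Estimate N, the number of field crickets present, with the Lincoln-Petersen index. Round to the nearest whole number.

If marked individuals mix randomly, R/C ≈ M/N, giving N ≈ M·C/R.
N = (92 × 337) / 12 = 31004 / 12 ≈ 2583.7 → 2584

N ≈ 2584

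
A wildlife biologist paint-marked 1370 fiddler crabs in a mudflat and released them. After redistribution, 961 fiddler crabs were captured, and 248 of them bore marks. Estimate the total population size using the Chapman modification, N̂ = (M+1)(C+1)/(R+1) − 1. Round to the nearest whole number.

N̂ = (1370+1)(961+1)/(248+1) − 1 = 1371·962/249 − 1
= 1318902/249 − 1 ≈ 5296.8 − 1 ≈ 5295.8 → 5296

N ≈ 5296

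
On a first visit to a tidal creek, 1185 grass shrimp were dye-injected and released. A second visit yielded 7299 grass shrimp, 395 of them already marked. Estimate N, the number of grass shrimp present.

N = 21,897

If marked individuals mix randomly, R/C ≈ M/N, giving N ≈ M·C/R.
N = (1185 × 7299) / 395 = 8649315 / 395 = 21897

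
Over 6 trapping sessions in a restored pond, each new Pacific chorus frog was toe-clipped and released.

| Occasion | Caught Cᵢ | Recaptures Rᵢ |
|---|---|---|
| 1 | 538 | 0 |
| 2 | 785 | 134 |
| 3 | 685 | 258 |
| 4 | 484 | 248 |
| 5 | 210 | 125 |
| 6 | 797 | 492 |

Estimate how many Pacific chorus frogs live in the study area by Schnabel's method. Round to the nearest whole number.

Marked at large before each occasion: Mᵢ = Σⱼ<ᵢ (Cⱼ − Rⱼ) → M1=0, M2=538, M3=1189, M4=1616, M5=1852, M6=1937
Σ MᵢCᵢ = 0·538 + 538·785 + 1189·685 + 1616·484 + 1852·210 + 1937·797 = 0 + 422330 + 814465 + 782144 + 388920 + 1543789 = 3951648
Σ Rᵢ = 0 + 134 + 258 + 248 + 125 + 492 = 1257
N̂ = 3951648 / 1257 ≈ 3143.7 → 3144

N ≈ 3144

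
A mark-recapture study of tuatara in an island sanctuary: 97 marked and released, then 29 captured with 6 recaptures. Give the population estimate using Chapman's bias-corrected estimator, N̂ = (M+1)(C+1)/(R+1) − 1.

N = 419

N̂ = (97+1)(29+1)/(6+1) − 1 = 98·30/7 − 1
= 2940/7 − 1 = 420 − 1 = 419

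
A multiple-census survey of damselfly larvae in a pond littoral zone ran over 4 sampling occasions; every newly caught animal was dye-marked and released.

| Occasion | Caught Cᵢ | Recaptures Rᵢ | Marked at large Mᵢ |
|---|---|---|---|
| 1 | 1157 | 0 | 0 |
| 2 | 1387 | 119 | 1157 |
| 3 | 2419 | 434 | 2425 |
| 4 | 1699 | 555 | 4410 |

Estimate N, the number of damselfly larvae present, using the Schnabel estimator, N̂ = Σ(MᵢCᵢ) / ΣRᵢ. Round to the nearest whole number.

N ≈ 13,505

Σ MᵢCᵢ = 0·1157 + 1157·1387 + 2425·2419 + 4410·1699 = 0 + 1604759 + 5866075 + 7492590 = 14963424
Σ Rᵢ = 0 + 119 + 434 + 555 = 1108
N̂ = 14963424 / 1108 ≈ 13504.9 → 13505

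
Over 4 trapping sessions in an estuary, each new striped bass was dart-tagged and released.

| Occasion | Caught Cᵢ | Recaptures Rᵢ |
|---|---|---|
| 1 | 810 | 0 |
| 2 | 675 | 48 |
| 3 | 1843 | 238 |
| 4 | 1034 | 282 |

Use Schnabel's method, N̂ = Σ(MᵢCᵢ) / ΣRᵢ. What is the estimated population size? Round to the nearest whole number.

N ≈ 11,163

Marked at large before each occasion: Mᵢ = Σⱼ<ᵢ (Cⱼ − Rⱼ) → M1=0, M2=810, M3=1437, M4=3042
Σ MᵢCᵢ = 0·810 + 810·675 + 1437·1843 + 3042·1034 = 0 + 546750 + 2648391 + 3145428 = 6340569
Σ Rᵢ = 0 + 48 + 238 + 282 = 568
N̂ = 6340569 / 568 ≈ 11163.0 → 11163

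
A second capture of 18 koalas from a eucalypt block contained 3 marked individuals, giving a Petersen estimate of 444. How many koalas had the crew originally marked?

From N = M·C/R: M = N·R / C = 444·3 / 18 = 1332 / 18 = 74.

M = 74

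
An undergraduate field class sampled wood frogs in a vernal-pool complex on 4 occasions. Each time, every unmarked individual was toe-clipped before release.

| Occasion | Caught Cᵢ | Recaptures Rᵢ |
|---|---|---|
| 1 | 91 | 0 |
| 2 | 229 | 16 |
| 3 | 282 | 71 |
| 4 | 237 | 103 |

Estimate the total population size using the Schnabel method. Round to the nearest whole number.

Marked at large before each occasion: Mᵢ = Σⱼ<ᵢ (Cⱼ − Rⱼ) → M1=0, M2=91, M3=304, M4=515
Σ MᵢCᵢ = 0·91 + 91·229 + 304·282 + 515·237 = 0 + 20839 + 85728 + 122055 = 228622
Σ Rᵢ = 0 + 16 + 71 + 103 = 190
N̂ = 228622 / 190 ≈ 1203.3 → 1203

N ≈ 1203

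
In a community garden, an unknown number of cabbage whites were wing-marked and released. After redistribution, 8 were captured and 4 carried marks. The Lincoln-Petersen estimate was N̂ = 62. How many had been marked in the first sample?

From N = M·C/R: M = N·R / C = 62·4 / 8 = 248 / 8 = 31.

M = 31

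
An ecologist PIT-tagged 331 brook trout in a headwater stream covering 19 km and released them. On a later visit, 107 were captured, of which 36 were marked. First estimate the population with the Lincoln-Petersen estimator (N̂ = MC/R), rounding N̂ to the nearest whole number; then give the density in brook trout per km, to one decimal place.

N̂ = 331·107/36 = 35417/36 ≈ 983.8 → 984
Density = N̂ / area = 984 / 19 ≈ 51.79 → 51.8 per km

density ≈ 51.8 brook trout per km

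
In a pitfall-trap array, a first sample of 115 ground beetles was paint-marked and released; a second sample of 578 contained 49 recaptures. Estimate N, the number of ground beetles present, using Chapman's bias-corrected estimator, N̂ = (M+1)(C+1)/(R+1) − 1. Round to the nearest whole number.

N̂ = (115+1)(578+1)/(49+1) − 1 = 116·579/50 − 1
= 67164/50 − 1 ≈ 1343.3 − 1 ≈ 1342.3 → 1342

N ≈ 1342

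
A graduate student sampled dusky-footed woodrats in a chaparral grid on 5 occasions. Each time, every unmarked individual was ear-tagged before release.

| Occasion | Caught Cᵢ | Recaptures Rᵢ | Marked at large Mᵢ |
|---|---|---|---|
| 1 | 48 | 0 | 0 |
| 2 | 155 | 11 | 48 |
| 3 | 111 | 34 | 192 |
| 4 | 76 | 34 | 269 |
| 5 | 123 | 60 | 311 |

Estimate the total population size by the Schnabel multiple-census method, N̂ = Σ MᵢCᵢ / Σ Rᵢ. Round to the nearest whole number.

N ≈ 629

Σ MᵢCᵢ = 0·48 + 48·155 + 192·111 + 269·76 + 311·123 = 0 + 7440 + 21312 + 20444 + 38253 = 87449
Σ Rᵢ = 0 + 11 + 34 + 34 + 60 = 139
N̂ = 87449 / 139 ≈ 629.1 → 629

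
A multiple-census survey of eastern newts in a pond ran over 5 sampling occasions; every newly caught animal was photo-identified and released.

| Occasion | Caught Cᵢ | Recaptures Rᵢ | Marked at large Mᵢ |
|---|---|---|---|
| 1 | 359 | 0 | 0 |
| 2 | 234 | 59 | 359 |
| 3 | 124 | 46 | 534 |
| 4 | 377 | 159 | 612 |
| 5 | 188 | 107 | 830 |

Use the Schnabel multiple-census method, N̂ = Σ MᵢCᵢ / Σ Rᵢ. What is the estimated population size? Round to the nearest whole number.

Σ MᵢCᵢ = 0·359 + 359·234 + 534·124 + 612·377 + 830·188 = 0 + 84006 + 66216 + 230724 + 156040 = 536986
Σ Rᵢ = 0 + 59 + 46 + 159 + 107 = 371
N̂ = 536986 / 371 ≈ 1447.4 → 1447

N ≈ 1447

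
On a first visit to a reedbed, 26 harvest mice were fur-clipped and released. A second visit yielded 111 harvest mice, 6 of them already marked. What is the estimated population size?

N = 481

If marked individuals mix randomly, R/C ≈ M/N, giving N ≈ M·C/R.
N = (26 × 111) / 6 = 2886 / 6 = 481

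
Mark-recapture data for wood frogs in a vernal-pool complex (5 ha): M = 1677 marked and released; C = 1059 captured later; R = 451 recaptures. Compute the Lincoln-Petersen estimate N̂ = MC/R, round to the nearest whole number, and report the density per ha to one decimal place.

N̂ = 1677·1059/451 = 1775943/451 ≈ 3937.8 → 3938
Density = N̂ / area = 3938 / 5 ≈ 787.60 → 787.6 per ha

density ≈ 787.6 wood frogs per ha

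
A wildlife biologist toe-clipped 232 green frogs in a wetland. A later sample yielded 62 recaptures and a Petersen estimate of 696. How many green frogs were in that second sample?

C = 186

From N = M·C/R: C = N·R / M = 696·62 / 232 = 43152 / 232 = 186.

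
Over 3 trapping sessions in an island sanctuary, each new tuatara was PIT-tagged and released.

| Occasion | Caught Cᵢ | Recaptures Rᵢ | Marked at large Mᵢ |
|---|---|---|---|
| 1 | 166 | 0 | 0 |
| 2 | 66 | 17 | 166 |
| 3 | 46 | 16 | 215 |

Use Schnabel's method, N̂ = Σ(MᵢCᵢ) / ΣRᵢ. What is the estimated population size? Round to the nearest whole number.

Σ MᵢCᵢ = 0·166 + 166·66 + 215·46 = 0 + 10956 + 9890 = 20846
Σ Rᵢ = 0 + 17 + 16 = 33
N̂ = 20846 / 33 ≈ 631.7 → 632

N ≈ 632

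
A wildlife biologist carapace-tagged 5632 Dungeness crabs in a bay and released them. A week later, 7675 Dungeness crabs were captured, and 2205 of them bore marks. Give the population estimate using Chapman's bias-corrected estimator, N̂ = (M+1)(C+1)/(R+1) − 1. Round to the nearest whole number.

N̂ = (5632+1)(7675+1)/(2205+1) − 1 = 5633·7676/2206 − 1
= 43238908/2206 − 1 ≈ 19600.6 − 1 ≈ 19599.6 → 19600

N ≈ 19,600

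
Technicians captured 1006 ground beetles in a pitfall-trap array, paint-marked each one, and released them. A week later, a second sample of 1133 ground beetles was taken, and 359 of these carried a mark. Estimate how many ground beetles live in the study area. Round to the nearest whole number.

N ≈ 3175

Lincoln-Petersen assumes M/N = R/C, so N = M·C / R.
N = (1006 × 1133) / 359 = 1139798 / 359 ≈ 3174.9 → 3175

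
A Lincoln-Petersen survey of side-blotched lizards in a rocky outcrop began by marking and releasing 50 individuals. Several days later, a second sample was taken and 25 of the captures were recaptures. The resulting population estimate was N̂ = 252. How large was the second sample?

C = 126

From N = M·C/R: C = N·R / M = 252·25 / 50 = 6300 / 50 = 126.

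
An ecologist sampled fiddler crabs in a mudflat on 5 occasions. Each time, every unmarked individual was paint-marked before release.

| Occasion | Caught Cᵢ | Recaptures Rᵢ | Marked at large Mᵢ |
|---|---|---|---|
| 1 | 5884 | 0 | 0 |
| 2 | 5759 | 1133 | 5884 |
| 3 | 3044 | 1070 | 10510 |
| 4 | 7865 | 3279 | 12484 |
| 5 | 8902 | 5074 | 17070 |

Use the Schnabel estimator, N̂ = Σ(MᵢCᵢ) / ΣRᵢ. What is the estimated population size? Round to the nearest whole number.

N ≈ 29,938

Σ MᵢCᵢ = 0·5884 + 5884·5759 + 10510·3044 + 12484·7865 + 17070·8902 = 0 + 33885956 + 31992440 + 98186660 + 151957140 = 316022196
Σ Rᵢ = 0 + 1133 + 1070 + 3279 + 5074 = 10556
N̂ = 316022196 / 10556 ≈ 29937.7 → 29938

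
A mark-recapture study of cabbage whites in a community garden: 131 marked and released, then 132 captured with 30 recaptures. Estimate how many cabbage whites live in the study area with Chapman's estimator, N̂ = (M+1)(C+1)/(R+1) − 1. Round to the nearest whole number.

N̂ = (131+1)(132+1)/(30+1) − 1 = 132·133/31 − 1
= 17556/31 − 1 ≈ 566.3 − 1 ≈ 565.3 → 565

N ≈ 565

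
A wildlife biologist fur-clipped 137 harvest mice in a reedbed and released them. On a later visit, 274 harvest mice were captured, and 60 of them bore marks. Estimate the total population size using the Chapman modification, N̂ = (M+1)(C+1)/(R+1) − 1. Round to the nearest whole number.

N̂ = (137+1)(274+1)/(60+1) − 1 = 138·275/61 − 1
= 37950/61 − 1 ≈ 622.1 − 1 ≈ 621.1 → 621

N ≈ 621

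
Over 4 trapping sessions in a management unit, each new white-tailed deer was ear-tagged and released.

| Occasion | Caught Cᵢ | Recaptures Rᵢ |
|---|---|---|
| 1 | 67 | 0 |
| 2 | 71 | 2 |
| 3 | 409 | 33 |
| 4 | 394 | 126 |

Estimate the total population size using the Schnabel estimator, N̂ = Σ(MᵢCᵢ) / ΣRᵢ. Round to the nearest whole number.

N ≈ 1628

Marked at large before each occasion: Mᵢ = Σⱼ<ᵢ (Cⱼ − Rⱼ) → M1=0, M2=67, M3=136, M4=512
Σ MᵢCᵢ = 0·67 + 67·71 + 136·409 + 512·394 = 0 + 4757 + 55624 + 201728 = 262109
Σ Rᵢ = 0 + 2 + 33 + 126 = 161
N̂ = 262109 / 161 ≈ 1628.0 → 1628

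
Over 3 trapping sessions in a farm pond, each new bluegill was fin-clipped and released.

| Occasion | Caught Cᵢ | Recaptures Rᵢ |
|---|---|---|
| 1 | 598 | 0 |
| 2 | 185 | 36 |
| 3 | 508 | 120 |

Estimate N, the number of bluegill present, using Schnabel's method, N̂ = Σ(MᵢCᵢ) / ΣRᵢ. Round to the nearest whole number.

N ≈ 3142

Marked at large before each occasion: Mᵢ = Σⱼ<ᵢ (Cⱼ − Rⱼ) → M1=0, M2=598, M3=747
Σ MᵢCᵢ = 0·598 + 598·185 + 747·508 = 0 + 110630 + 379476 = 490106
Σ Rᵢ = 0 + 36 + 120 = 156
N̂ = 490106 / 156 ≈ 3141.7 → 3142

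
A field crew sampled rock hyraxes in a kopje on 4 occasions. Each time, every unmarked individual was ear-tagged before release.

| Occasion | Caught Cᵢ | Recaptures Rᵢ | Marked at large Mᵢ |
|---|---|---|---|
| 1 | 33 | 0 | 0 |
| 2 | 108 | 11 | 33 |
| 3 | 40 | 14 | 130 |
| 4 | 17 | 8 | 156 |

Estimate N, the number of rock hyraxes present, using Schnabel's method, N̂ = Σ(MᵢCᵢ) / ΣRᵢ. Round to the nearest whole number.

Σ MᵢCᵢ = 0·33 + 33·108 + 130·40 + 156·17 = 0 + 3564 + 5200 + 2652 = 11416
Σ Rᵢ = 0 + 11 + 14 + 8 = 33
N̂ = 11416 / 33 ≈ 345.9 → 346

N ≈ 346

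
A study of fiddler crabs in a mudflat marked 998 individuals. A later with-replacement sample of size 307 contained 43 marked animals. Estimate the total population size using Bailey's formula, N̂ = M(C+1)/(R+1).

N̂ = 998·(307+1)/(43+1) = 998·308/44 = 307384/44 = 6986

N = 6986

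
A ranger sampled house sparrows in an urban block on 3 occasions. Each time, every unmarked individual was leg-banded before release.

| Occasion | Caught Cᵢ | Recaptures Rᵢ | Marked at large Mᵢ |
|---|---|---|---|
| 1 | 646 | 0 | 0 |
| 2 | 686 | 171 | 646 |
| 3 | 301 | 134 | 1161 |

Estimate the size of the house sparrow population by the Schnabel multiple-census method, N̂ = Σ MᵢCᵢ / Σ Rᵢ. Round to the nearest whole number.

N ≈ 2599

Σ MᵢCᵢ = 0·646 + 646·686 + 1161·301 = 0 + 443156 + 349461 = 792617
Σ Rᵢ = 0 + 171 + 134 = 305
N̂ = 792617 / 305 ≈ 2598.7 → 2599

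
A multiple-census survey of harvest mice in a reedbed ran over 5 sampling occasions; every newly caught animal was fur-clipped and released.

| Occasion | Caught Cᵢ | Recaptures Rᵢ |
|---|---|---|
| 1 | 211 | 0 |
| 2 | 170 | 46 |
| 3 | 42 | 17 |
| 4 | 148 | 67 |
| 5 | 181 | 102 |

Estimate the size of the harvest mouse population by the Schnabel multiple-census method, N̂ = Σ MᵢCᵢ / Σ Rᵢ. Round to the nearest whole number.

N ≈ 789

Marked at large before each occasion: Mᵢ = Σⱼ<ᵢ (Cⱼ − Rⱼ) → M1=0, M2=211, M3=335, M4=360, M5=441
Σ MᵢCᵢ = 0·211 + 211·170 + 335·42 + 360·148 + 441·181 = 0 + 35870 + 14070 + 53280 + 79821 = 183041
Σ Rᵢ = 0 + 46 + 17 + 67 + 102 = 232
N̂ = 183041 / 232 ≈ 789.0 → 789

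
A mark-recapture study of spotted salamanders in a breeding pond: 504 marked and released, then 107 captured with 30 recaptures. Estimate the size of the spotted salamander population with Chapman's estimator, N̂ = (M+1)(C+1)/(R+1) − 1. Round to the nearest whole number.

N ≈ 1758

N̂ = (504+1)(107+1)/(30+1) − 1 = 505·108/31 − 1
= 54540/31 − 1 ≈ 1759.4 − 1 ≈ 1758.4 → 1758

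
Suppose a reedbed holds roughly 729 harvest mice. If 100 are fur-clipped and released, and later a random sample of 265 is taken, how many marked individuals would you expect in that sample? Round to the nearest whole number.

Expected recaptures E[R] = M·C / N.
E[R] = 100 × 265 / 729 = 26500 / 729 ≈ 36.4 → 36

expected recaptures ≈ 36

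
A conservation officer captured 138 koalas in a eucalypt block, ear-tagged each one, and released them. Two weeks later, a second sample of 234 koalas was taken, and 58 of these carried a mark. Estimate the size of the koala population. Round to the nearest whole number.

N ≈ 557

Lincoln-Petersen assumes M/N = R/C, so N = M·C / R.
N = (138 × 234) / 58 = 32292 / 58 ≈ 556.8 → 557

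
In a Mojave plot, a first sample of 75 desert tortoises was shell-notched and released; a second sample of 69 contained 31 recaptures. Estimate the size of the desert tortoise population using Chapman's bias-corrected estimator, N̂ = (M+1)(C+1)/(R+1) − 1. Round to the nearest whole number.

N̂ = (75+1)(69+1)/(31+1) − 1 = 76·70/32 − 1
= 5320/32 − 1 ≈ 166.2 − 1 ≈ 165.2 → 165

N ≈ 165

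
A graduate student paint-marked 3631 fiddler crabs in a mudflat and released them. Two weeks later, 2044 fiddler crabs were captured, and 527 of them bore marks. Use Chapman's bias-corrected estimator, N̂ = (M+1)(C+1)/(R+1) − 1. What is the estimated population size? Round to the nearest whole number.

N̂ = (3631+1)(2044+1)/(527+1) − 1 = 3632·2045/528 − 1
= 7427440/528 − 1 ≈ 14067.1 − 1 ≈ 14066.1 → 14066

N ≈ 14,066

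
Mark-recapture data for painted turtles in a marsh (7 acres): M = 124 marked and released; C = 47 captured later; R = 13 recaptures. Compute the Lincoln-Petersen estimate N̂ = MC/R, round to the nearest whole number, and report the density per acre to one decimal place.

density ≈ 64.0 painted turtles per acre

N̂ = 124·47/13 = 5828/13 ≈ 448.3 → 448
Density = N̂ / area = 448 / 7 = 64.0 per acre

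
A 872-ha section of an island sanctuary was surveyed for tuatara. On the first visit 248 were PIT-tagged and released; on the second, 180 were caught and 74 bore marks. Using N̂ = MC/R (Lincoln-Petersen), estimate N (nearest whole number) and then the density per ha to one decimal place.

density ≈ 0.7 tuatara per ha

N̂ = 248·180/74 = 44640/74 ≈ 603.2 → 603
Density = N̂ / area = 603 / 872 ≈ 0.69 → 0.7 per ha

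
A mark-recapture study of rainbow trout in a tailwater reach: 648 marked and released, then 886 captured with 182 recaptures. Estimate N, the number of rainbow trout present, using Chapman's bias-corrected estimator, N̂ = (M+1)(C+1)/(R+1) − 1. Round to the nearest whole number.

N̂ = (648+1)(886+1)/(182+1) − 1 = 649·887/183 − 1
= 575663/183 − 1 ≈ 3145.7 − 1 ≈ 3144.7 → 3145

N ≈ 3145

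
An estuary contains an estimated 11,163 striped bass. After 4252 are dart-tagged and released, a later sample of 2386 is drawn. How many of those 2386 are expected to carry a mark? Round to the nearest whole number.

Expected recaptures E[R] = M·C / N.
E[R] = 4252 × 2386 / 11163 = 10145272 / 11163 ≈ 908.8 → 909

expected recaptures ≈ 909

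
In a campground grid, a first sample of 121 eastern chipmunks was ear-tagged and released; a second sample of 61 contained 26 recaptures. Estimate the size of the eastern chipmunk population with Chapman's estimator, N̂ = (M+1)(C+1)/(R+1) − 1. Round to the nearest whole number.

N ≈ 279

N̂ = (121+1)(61+1)/(26+1) − 1 = 122·62/27 − 1
= 7564/27 − 1 ≈ 280.1 − 1 ≈ 279.1 → 279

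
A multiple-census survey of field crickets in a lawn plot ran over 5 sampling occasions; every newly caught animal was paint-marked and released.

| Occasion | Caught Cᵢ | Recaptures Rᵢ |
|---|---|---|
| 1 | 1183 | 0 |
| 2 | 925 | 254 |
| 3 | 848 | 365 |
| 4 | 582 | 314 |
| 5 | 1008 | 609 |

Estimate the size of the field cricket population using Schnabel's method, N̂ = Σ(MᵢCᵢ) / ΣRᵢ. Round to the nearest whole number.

N ≈ 4314

Marked at large before each occasion: Mᵢ = Σⱼ<ᵢ (Cⱼ − Rⱼ) → M1=0, M2=1183, M3=1854, M4=2337, M5=2605
Σ MᵢCᵢ = 0·1183 + 1183·925 + 1854·848 + 2337·582 + 2605·1008 = 0 + 1094275 + 1572192 + 1360134 + 2625840 = 6652441
Σ Rᵢ = 0 + 254 + 365 + 314 + 609 = 1542
N̂ = 6652441 / 1542 ≈ 4314.2 → 4314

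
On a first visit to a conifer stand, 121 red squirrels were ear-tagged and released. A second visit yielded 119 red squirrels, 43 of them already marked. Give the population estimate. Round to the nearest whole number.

N ≈ 335

N = (121 × 119) / 43 = 14399 / 43 ≈ 334.9 → 335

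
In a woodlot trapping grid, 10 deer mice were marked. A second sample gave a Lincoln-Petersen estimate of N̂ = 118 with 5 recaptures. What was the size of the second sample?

C = 59

From N = M·C/R: C = N·R / M = 118·5 / 10 = 590 / 10 = 59.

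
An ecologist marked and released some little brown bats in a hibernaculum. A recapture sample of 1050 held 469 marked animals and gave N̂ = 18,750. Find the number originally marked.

M = 8375

From N = M·C/R: M = N·R / C = 18750·469 / 1050 = 8793750 / 1050 = 8375.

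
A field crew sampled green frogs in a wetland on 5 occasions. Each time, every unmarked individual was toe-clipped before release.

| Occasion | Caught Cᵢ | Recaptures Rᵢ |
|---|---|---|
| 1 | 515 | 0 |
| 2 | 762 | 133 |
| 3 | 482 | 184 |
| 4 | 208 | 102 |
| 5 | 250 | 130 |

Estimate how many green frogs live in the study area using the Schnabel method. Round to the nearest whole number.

N ≈ 2970

Marked at large before each occasion: Mᵢ = Σⱼ<ᵢ (Cⱼ − Rⱼ) → M1=0, M2=515, M3=1144, M4=1442, M5=1548
Σ MᵢCᵢ = 0·515 + 515·762 + 1144·482 + 1442·208 + 1548·250 = 0 + 392430 + 551408 + 299936 + 387000 = 1630774
Σ Rᵢ = 0 + 133 + 184 + 102 + 130 = 549
N̂ = 1630774 / 549 ≈ 2970.4 → 2970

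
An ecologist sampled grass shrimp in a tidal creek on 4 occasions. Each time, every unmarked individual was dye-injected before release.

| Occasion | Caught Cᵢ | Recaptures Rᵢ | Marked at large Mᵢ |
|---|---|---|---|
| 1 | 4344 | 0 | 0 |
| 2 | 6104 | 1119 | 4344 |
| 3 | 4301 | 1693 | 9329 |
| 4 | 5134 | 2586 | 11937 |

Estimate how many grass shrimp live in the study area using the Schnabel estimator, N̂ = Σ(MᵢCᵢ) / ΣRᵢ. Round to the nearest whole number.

N ≈ 23,698

Σ MᵢCᵢ = 0·4344 + 4344·6104 + 9329·4301 + 11937·5134 = 0 + 26515776 + 40124029 + 61284558 = 127924363
Σ Rᵢ = 0 + 1119 + 1693 + 2586 = 5398
N̂ = 127924363 / 5398 ≈ 23698.47 → 23698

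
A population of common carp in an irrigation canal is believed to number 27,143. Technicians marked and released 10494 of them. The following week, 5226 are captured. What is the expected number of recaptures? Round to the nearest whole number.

expected recaptures ≈ 2020

The marked fraction of the population is 10494/27143, so in a sample of 5226 expect C·(M/N) marked.
E[R] = 10494 × 5226 / 27143 = 54841644 / 27143 ≈ 2020.47 → 2020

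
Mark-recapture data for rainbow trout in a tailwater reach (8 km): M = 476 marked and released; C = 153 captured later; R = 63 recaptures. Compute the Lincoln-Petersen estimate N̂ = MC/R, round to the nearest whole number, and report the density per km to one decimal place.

density ≈ 144.5 rainbow trout per km

N̂ = 476·153/63 = 72828/63 = 1156
Density = N̂ / area = 1156 / 8 ≈ 144.50 → 144.5 per km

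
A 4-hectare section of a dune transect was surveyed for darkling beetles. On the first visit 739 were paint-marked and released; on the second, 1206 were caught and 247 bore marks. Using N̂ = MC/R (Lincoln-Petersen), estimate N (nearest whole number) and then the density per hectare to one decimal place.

density ≈ 902.0 darkling beetles per hectare

N̂ = 739·1206/247 = 891234/247 ≈ 3608.2 → 3608
Density = N̂ / area = 3608 / 4 = 902.0 per hectare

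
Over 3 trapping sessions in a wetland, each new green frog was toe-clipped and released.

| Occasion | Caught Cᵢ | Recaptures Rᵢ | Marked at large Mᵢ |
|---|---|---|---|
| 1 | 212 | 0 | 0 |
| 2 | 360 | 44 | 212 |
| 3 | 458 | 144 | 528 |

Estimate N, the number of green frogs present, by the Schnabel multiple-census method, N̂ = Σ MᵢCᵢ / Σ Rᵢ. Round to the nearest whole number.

Σ MᵢCᵢ = 0·212 + 212·360 + 528·458 = 0 + 76320 + 241824 = 318144
Σ Rᵢ = 0 + 44 + 144 = 188
N̂ = 318144 / 188 ≈ 1692.3 → 1692

N ≈ 1692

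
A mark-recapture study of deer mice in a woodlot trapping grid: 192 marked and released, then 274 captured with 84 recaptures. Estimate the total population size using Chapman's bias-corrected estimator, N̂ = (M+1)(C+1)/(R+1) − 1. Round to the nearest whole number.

N ≈ 623

N̂ = (192+1)(274+1)/(84+1) − 1 = 193·275/85 − 1
= 53075/85 − 1 ≈ 624.4 − 1 ≈ 623.4 → 623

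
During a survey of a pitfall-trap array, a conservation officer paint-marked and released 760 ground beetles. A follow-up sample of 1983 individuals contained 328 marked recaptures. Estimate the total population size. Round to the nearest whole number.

N = (760 × 1983) / 328 = 1507080 / 328 ≈ 4594.8 → 4595

N ≈ 4595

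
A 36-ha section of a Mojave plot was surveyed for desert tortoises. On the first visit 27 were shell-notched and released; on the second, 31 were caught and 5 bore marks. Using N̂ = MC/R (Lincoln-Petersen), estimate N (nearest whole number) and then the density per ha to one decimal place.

density ≈ 4.6 desert tortoises per ha

N̂ = 27·31/5 = 837/5 ≈ 167.4 → 167
Density = N̂ / area = 167 / 36 ≈ 4.64 → 4.6 per ha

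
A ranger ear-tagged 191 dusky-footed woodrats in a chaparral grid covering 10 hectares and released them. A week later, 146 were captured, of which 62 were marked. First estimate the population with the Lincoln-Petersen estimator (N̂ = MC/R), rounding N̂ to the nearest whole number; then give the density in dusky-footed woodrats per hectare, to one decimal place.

density ≈ 45.0 dusky-footed woodrats per hectare

N̂ = 191·146/62 = 27886/62 ≈ 449.8 → 450
Density = N̂ / area = 450 / 10 = 45.0 per hectare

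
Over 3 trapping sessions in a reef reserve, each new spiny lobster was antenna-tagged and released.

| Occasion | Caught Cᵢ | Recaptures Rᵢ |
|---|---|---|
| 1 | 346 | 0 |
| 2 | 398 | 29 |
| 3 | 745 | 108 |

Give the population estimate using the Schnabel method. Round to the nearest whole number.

N ≈ 4893

Marked at large before each occasion: Mᵢ = Σⱼ<ᵢ (Cⱼ − Rⱼ) → M1=0, M2=346, M3=715
Σ MᵢCᵢ = 0·346 + 346·398 + 715·745 = 0 + 137708 + 532675 = 670383
Σ Rᵢ = 0 + 29 + 108 = 137
N̂ = 670383 / 137 ≈ 4893.3 → 4893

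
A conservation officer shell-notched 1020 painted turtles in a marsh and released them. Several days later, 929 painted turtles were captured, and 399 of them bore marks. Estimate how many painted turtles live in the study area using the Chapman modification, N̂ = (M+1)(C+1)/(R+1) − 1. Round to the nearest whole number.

N ≈ 2373

N̂ = (1020+1)(929+1)/(399+1) − 1 = 1021·930/400 − 1
= 949530/400 − 1 ≈ 2373.8 − 1 ≈ 2372.8 → 2373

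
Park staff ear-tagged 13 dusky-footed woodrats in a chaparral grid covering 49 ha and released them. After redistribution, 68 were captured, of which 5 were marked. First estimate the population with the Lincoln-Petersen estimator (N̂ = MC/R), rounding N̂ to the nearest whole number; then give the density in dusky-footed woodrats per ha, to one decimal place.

N̂ = 13·68/5 = 884/5 ≈ 176.8 → 177
Density = N̂ / area = 177 / 49 ≈ 3.61 → 3.6 per ha

density ≈ 3.6 dusky-footed woodrats per ha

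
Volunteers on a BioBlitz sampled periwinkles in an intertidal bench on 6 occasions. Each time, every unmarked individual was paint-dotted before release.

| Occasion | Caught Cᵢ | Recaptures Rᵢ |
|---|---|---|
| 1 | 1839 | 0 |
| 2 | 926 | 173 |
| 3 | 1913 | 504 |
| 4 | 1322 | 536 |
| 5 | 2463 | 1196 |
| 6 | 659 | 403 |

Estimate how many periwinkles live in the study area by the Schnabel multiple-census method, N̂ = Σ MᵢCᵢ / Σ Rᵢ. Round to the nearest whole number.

Marked at large before each occasion: Mᵢ = Σⱼ<ᵢ (Cⱼ − Rⱼ) → M1=0, M2=1839, M3=2592, M4=4001, M5=4787, M6=6054
Σ MᵢCᵢ = 0·1839 + 1839·926 + 2592·1913 + 4001·1322 + 4787·2463 + 6054·659 = 0 + 1702914 + 4958496 + 5289322 + 11790381 + 3989586 = 27730699
Σ Rᵢ = 0 + 173 + 504 + 536 + 1196 + 403 = 2812
N̂ = 27730699 / 2812 ≈ 9861.6 → 9862

N ≈ 9862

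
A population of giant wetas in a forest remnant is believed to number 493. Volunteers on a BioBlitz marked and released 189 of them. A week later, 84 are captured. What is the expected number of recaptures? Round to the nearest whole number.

expected recaptures ≈ 32

Expected recaptures E[R] = M·C / N.
E[R] = 189 × 84 / 493 = 15876 / 493 ≈ 32.2 → 32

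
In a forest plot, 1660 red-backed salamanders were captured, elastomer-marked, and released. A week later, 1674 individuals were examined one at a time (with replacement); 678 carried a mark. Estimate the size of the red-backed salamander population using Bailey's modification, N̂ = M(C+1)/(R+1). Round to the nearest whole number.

N̂ = 1660·(1674+1)/(678+1) = 1660·1675/679 = 2780500/679 ≈ 4095.0 → 4095

N ≈ 4095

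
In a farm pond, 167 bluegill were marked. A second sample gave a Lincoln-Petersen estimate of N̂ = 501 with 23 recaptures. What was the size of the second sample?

From N = M·C/R: C = N·R / M = 501·23 / 167 = 11523 / 167 = 69.

C = 69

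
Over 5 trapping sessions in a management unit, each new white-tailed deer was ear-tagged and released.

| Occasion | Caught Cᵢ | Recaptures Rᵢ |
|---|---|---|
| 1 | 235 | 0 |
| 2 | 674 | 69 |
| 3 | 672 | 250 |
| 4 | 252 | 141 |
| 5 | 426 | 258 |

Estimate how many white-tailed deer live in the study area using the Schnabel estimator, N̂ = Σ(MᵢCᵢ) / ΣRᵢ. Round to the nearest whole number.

N ≈ 2264

Marked at large before each occasion: Mᵢ = Σⱼ<ᵢ (Cⱼ − Rⱼ) → M1=0, M2=235, M3=840, M4=1262, M5=1373
Σ MᵢCᵢ = 0·235 + 235·674 + 840·672 + 1262·252 + 1373·426 = 0 + 158390 + 564480 + 318024 + 584898 = 1625792
Σ Rᵢ = 0 + 69 + 250 + 141 + 258 = 718
N̂ = 1625792 / 718 ≈ 2264.3 → 2264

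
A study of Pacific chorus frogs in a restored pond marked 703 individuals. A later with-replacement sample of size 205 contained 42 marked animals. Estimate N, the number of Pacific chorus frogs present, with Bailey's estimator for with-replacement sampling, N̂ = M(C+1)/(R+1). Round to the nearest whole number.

N ≈ 3368

N̂ = 703·(205+1)/(42+1) = 703·206/43 = 144818/43 ≈ 3367.9 → 3368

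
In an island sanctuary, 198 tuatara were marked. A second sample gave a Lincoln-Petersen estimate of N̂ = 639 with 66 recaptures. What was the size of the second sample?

C = 213

From N = M·C/R: C = N·R / M = 639·66 / 198 = 42174 / 198 = 213.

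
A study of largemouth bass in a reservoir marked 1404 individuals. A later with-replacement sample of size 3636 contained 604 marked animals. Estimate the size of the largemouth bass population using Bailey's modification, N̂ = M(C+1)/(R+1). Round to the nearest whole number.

N̂ = 1404·(3636+1)/(604+1) = 1404·3637/605 = 5106348/605 ≈ 8440.2 → 8440

N ≈ 8440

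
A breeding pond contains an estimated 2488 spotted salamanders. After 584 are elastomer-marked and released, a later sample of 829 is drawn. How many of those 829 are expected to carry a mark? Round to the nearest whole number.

expected recaptures ≈ 195

Expected recaptures E[R] = M·C / N.
E[R] = 584 × 829 / 2488 = 484136 / 2488 ≈ 194.6 → 195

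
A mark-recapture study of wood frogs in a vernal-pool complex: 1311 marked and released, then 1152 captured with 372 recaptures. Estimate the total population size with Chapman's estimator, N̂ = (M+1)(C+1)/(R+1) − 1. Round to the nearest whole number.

N̂ = (1311+1)(1152+1)/(372+1) − 1 = 1312·1153/373 − 1
= 1512736/373 − 1 ≈ 4055.6 − 1 ≈ 4054.6 → 4055

N ≈ 4055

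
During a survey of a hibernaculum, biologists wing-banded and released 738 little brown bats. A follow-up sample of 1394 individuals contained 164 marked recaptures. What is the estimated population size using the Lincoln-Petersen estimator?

N = 6273

N = (738 × 1394) / 164 = 1028772 / 164 = 6273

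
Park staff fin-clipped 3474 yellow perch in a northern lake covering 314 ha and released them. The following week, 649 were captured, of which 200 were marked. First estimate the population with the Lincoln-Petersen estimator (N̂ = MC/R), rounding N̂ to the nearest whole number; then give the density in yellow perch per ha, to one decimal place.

density ≈ 35.9 yellow perch per ha

N̂ = 3474·649/200 = 2254626/200 ≈ 11273.1 → 11273
Density = N̂ / area = 11273 / 314 ≈ 35.90 → 35.9 per ha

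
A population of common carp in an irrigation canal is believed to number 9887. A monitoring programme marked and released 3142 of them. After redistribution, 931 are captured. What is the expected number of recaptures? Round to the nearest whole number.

Expected recaptures E[R] = M·C / N.
E[R] = 3142 × 931 / 9887 = 2925202 / 9887 ≈ 295.9 → 296

expected recaptures ≈ 296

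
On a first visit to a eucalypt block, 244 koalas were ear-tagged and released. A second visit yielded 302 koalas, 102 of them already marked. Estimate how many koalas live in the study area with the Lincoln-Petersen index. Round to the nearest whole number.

Lincoln-Petersen assumes M/N = R/C, so N = M·C / R.
N = (244 × 302) / 102 = 73688 / 102 ≈ 722.4 → 722

N ≈ 722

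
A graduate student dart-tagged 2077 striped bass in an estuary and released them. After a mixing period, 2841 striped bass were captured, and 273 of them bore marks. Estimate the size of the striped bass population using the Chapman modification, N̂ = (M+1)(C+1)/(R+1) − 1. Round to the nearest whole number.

N ≈ 21,553

N̂ = (2077+1)(2841+1)/(273+1) − 1 = 2078·2842/274 − 1
= 5905676/274 − 1 ≈ 21553.6 − 1 ≈ 21552.6 → 21553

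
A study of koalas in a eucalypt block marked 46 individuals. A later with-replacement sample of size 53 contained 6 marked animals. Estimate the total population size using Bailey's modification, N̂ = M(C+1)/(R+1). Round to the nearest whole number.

N ≈ 355

N̂ = 46·(53+1)/(6+1) = 46·54/7 = 2484/7 ≈ 354.9 → 355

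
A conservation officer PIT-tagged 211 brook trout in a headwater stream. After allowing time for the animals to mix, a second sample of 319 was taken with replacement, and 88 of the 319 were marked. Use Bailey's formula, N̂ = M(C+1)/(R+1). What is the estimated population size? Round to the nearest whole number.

N̂ = 211·(319+1)/(88+1) = 211·320/89 = 67520/89 ≈ 758.7 → 759

N ≈ 759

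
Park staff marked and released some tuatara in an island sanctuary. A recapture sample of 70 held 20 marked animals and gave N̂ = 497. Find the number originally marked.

From N = M·C/R: M = N·R / C = 497·20 / 70 = 9940 / 70 = 142.

M = 142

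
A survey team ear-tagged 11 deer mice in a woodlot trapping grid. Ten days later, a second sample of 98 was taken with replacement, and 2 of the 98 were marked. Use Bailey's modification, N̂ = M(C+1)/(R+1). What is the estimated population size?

N̂ = 11·(98+1)/(2+1) = 11·99/3 = 1089/3 = 363

N = 363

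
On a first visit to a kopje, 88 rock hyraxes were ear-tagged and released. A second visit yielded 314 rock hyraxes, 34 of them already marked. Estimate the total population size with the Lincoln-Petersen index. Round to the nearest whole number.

N ≈ 813

N = (88 × 314) / 34 = 27632 / 34 ≈ 812.7 → 813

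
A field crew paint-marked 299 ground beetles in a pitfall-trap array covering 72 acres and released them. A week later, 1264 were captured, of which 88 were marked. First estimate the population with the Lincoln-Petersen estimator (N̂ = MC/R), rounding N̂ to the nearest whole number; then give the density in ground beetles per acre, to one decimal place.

density ≈ 59.7 ground beetles per acre

N̂ = 299·1264/88 = 377936/88 ≈ 4294.7 → 4295
Density = N̂ / area = 4295 / 72 ≈ 59.65 → 59.7 per acre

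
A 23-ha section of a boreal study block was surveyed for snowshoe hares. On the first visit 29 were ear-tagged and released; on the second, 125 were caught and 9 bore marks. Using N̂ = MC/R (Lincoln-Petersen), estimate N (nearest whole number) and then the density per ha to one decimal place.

N̂ = 29·125/9 = 3625/9 ≈ 402.8 → 403
Density = N̂ / area = 403 / 23 ≈ 17.52 → 17.5 per ha

density ≈ 17.5 snowshoe hares per ha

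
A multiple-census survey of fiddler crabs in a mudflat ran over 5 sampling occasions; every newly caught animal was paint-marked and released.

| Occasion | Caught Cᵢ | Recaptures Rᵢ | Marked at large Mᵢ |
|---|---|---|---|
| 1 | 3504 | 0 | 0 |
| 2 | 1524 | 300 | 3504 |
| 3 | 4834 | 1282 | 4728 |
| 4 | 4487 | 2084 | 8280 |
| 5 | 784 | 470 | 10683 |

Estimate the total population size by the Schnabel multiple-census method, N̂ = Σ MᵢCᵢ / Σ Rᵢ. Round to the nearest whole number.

Σ MᵢCᵢ = 0·3504 + 3504·1524 + 4728·4834 + 8280·4487 + 10683·784 = 0 + 5340096 + 22855152 + 37152360 + 8375472 = 73723080
Σ Rᵢ = 0 + 300 + 1282 + 2084 + 470 = 4136
N̂ = 73723080 / 4136 ≈ 17824.7 → 17825

N ≈ 17,825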